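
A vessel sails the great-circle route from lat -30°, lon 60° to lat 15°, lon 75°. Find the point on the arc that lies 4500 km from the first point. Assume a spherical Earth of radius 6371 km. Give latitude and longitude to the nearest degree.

From cos δ = sin φ₁ sin φ₂ + cos φ₁ cos φ₂ cos Δλ, the central angle is δ ≈ 0.825 rad (47.3°). The total great-circle distance is δ·R ≈ 0.825 × 6371 ≈ 5256 km, so the target fraction is f = 4500/5256 ≈ 0.856.
Interpolate at f ≈ 0.856 with slerp weights a = sin((1−f)δ)/sin δ ≈ 0.161, b = sin(fδ)/sin δ ≈ 0.884.
p = a·p₁ + b·p₂ ≈ (0.291, 0.945, 0.148); φ = arcsin(p_z) ≈ 8.52°, λ = atan2(p_y, p_x) ≈ 72.91°.

≈ lat 9°, lon 73°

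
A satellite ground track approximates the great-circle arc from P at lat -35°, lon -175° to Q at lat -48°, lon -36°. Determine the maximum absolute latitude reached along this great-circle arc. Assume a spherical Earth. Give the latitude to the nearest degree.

The great circle lies in the plane with unit normal n̂ = (p₁ × p₂)/|p₁ × p₂|.
Here n̂_z ≈ +0.360; the vertex latitude is φ_max = arccos|n̂_z| ≈ 68.9°.
Check via Clairaut: cos φ_max = |cos φ₁| · sin C = cos(35.0°)·sin(154.0°) ≈ 0.360, again giving ≈ 68.9°.

≈ -69°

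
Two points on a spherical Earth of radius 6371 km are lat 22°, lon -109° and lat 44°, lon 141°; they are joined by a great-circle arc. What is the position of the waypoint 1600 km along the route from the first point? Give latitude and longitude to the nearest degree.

The haversine formula gives a central angle δ ≈ 1.539 rad (88.2°) between the endpoints. The total great-circle distance is δ·R ≈ 1.539 × 6371 ≈ 9803 km, so the target fraction is f = 1600/9803 ≈ 0.163.
Interpolate at f ≈ 0.163 with slerp weights a = sin((1−f)δ)/sin δ ≈ 0.961, b = sin(fδ)/sin δ ≈ 0.249.
p = a·p₁ + b·p₂ ≈ (-0.429, -0.730, 0.533); φ = arcsin(p_z) ≈ 32.18°, λ = atan2(p_y, p_x) ≈ -120.45°.

≈ lat 32°, lon -120°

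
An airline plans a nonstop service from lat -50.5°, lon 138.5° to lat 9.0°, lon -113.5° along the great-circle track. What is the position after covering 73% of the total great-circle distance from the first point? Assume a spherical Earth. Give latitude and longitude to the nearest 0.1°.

≈ lat -13.6°, lon -132.2°

Write both endpoints as unit vectors p₁, p₂ with components (cos φ cos λ, cos φ sin λ, sin φ).
The central angle between the endpoints is δ = arccos(p₁·p₂) ≈ 1.891 rad (108.4°).
Interpolate at f = 0.73 with slerp weights a = sin((1−f)δ)/sin δ ≈ 0.515, b = sin(fδ)/sin δ ≈ 1.035.
p = a·p₁ + b·p₂ ≈ (-0.653, -0.720, -0.235); φ = arcsin(p_z) ≈ -13.62°, λ = atan2(p_y, p_x) ≈ -132.19°.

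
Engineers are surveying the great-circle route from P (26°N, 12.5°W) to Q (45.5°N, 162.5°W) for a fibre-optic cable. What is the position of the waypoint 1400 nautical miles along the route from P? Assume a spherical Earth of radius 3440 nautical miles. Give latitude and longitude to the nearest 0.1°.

≈ (47.3°N, 24.6°W)

From cos δ = sin φ₁ sin φ₂ + cos φ₁ cos φ₂ cos Δλ, the central angle is δ ≈ 1.806 rad (103.5°). The total great-circle distance is δ·R ≈ 1.806 × 3440 ≈ 6212 nmi, so the target fraction is f = 1400/6212 ≈ 0.225.
Interpolate at f ≈ 0.225 with slerp weights a = sin((1−f)δ)/sin δ ≈ 1.013, b = sin(fδ)/sin δ ≈ 0.407.
p = a·p₁ + b·p₂ ≈ (0.617, -0.283, 0.734); φ = arcsin(p_z) ≈ 47.26°, λ = atan2(p_y, p_x) ≈ -24.63°.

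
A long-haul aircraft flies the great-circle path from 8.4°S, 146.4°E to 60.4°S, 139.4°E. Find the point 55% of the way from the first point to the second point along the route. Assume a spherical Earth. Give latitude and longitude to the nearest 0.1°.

≈ 37.0°S, 143.8°E

Convert each endpoint to a unit vector on the sphere (x = cos φ cos λ, y = cos φ sin λ, z = sin φ).
The central angle between the endpoints is δ = arccos(p₁·p₂) ≈ 0.912 rad (52.3°).
Interpolate at f = 0.55 with slerp weights a = sin((1−f)δ)/sin δ ≈ 0.505, b = sin(fδ)/sin δ ≈ 0.608.
p = a·p₁ + b·p₂ ≈ (-0.644, 0.472, -0.602); φ = arcsin(p_z) ≈ -37.05°, λ = atan2(p_y, p_x) ≈ 143.77°.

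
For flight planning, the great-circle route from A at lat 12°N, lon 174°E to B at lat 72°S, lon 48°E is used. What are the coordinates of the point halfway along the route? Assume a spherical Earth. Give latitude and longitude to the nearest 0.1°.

The haversine formula gives a central angle δ ≈ 1.956 rad (112.0°) between the endpoints.
Interpolate at f = 1/2 with slerp weights a = sin((1−f)δ)/sin δ ≈ 0.895, b = sin(fδ)/sin δ ≈ 0.895.
p = a·p₁ + b·p₂ ≈ (-0.685, 0.297, -0.665); φ = arcsin(p_z) ≈ -41.67°, λ = atan2(p_y, p_x) ≈ 156.57°.

≈ lat 41.7°S, lon 156.6°E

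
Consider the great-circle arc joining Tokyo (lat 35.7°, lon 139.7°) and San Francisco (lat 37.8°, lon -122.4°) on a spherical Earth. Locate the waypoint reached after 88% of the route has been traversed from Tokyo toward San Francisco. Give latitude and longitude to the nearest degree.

≈ lat 42°, lon -132°

Convert each endpoint to a unit vector on the sphere (x = cos φ cos λ, y = cos φ sin λ, z = sin φ).
The central angle between the endpoints is δ = arccos(p₁·p₂) ≈ 1.298 rad (74.4°).
Interpolate at f = 0.88 with slerp weights a = sin((1−f)δ)/sin δ ≈ 0.161, b = sin(fδ)/sin δ ≈ 0.944.
p = a·p₁ + b·p₂ ≈ (-0.500, -0.546, 0.673); φ = arcsin(p_z) ≈ 42.29°, λ = atan2(p_y, p_x) ≈ -132.49°.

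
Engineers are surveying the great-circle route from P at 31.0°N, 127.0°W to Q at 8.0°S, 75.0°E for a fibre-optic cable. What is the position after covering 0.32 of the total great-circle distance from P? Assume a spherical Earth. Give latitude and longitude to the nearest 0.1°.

≈ 51.6°N, 173.3°E

The haversine formula gives a central angle δ ≈ 2.604 rad (149.2°) between the endpoints.
Interpolate at f = 0.32 with slerp weights a = sin((1−f)δ)/sin δ ≈ 1.913, b = sin(fδ)/sin δ ≈ 1.444.
p = a·p₁ + b·p₂ ≈ (-0.616, 0.072, 0.784); φ = arcsin(p_z) ≈ 51.63°, λ = atan2(p_y, p_x) ≈ 173.34°.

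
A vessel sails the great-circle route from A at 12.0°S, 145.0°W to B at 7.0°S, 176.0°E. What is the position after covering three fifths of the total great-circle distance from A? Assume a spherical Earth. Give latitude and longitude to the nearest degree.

Write both endpoints as unit vectors p₁, p₂ with components (cos φ cos λ, cos φ sin λ, sin φ).
The central angle between the endpoints is δ = arccos(p₁·p₂) ≈ 0.676 rad (38.8°).
Interpolate at f = 3/5 with slerp weights a = sin((1−f)δ)/sin δ ≈ 0.427, b = sin(fδ)/sin δ ≈ 0.631.
p = a·p₁ + b·p₂ ≈ (-0.967, -0.196, -0.166); φ = arcsin(p_z) ≈ -9.53°, λ = atan2(p_y, p_x) ≈ -168.54°.

≈ 10°S, 169°W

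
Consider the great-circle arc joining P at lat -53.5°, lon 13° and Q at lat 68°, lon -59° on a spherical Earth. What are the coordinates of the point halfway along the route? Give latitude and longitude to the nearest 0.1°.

≈ lat 8.8°, lon -13.6°

Write both endpoints as unit vectors p₁, p₂ with components (cos φ cos λ, cos φ sin λ, sin φ).
The central angle between the endpoints is δ = arccos(p₁·p₂) ≈ 2.314 rad (132.6°).
Interpolate at f = 1/2 with slerp weights a = sin((1−f)δ)/sin δ ≈ 1.243, b = sin(fδ)/sin δ ≈ 1.243.
p = a·p₁ + b·p₂ ≈ (0.960, -0.233, 0.153); φ = arcsin(p_z) ≈ 8.82°, λ = atan2(p_y, p_x) ≈ -13.63°.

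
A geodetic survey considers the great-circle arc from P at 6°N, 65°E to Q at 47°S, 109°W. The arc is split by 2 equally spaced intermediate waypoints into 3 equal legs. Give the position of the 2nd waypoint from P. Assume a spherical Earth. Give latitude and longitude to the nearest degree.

Convert each endpoint to a unit vector on the sphere (x = cos φ cos λ, y = cos φ sin λ, z = sin φ).
The central angle between the endpoints is δ = arccos(p₁·p₂) ≈ 2.420 rad (138.7°).
Interpolate at f = 2/3 with slerp weights a = sin((1−f)δ)/sin δ ≈ 1.094, b = sin(fδ)/sin δ ≈ 1.513.
p = a·p₁ + b·p₂ ≈ (0.124, 0.010, -0.992); φ = arcsin(p_z) ≈ -82.87°, λ = atan2(p_y, p_x) ≈ 4.61°.

≈ 83°S, 5°E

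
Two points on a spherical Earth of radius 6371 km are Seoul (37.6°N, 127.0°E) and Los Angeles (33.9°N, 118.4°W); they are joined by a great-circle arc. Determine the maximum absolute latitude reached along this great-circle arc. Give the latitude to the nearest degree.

The great circle lies in the plane with unit normal n̂ = (p₁ × p₂)/|p₁ × p₂|.
Here n̂_z ≈ +0.599; the vertex latitude is φ_max = arccos|n̂_z| ≈ 53.2°.
Check via Clairaut: cos φ_max = |cos φ₁| · sin C = cos(37.6°)·sin(49.1°) ≈ 0.599, again giving ≈ 53.2°.

≈ 53°N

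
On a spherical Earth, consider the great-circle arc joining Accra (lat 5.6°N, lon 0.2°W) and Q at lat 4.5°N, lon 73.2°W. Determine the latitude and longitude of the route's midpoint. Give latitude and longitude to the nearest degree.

Convert each endpoint to a unit vector on the sphere (x = cos φ cos λ, y = cos φ sin λ, z = sin φ).
The central angle between the endpoints is δ = arccos(p₁·p₂) ≈ 1.268 rad (72.7°).
Interpolate at f = 1/2 with slerp weights a = sin((1−f)δ)/sin δ ≈ 0.621, b = sin(fδ)/sin δ ≈ 0.621.
p = a·p₁ + b·p₂ ≈ (0.797, -0.595, 0.109); φ = arcsin(p_z) ≈ 6.27°, λ = atan2(p_y, p_x) ≈ -36.74°.

≈ lat 6°N, lon 37°W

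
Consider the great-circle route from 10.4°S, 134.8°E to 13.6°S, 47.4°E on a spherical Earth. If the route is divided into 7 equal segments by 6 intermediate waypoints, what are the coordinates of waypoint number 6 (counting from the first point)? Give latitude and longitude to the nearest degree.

≈ 15°S, 60°E

Convert each endpoint to a unit vector on the sphere (x = cos φ cos λ, y = cos φ sin λ, z = sin φ).
The central angle between the endpoints is δ = arccos(p₁·p₂) ≈ 1.485 rad (85.1°).
Interpolate at f = 6/7 with slerp weights a = sin((1−f)δ)/sin δ ≈ 0.211, b = sin(fδ)/sin δ ≈ 0.959.
p = a·p₁ + b·p₂ ≈ (0.485, 0.834, -0.264); φ = arcsin(p_z) ≈ -15.29°, λ = atan2(p_y, p_x) ≈ 59.83°.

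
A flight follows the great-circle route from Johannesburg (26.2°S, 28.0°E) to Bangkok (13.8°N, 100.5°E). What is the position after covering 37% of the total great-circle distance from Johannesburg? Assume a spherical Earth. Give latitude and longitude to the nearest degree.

Convert each endpoint to a unit vector on the sphere (x = cos φ cos λ, y = cos φ sin λ, z = sin φ).
The central angle between the endpoints is δ = arccos(p₁·p₂) ≈ 1.413 rad (81.0°).
Interpolate at f = 0.37 with slerp weights a = sin((1−f)δ)/sin δ ≈ 0.787, b = sin(fδ)/sin δ ≈ 0.506.
p = a·p₁ + b·p₂ ≈ (0.534, 0.814, -0.227); φ = arcsin(p_z) ≈ -13.11°, λ = atan2(p_y, p_x) ≈ 56.75°.

≈ (13°S, 57°E)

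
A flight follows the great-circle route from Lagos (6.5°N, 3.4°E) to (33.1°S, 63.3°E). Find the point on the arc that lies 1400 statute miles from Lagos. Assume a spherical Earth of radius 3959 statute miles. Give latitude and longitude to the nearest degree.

Convert each endpoint to a unit vector on the sphere (x = cos φ cos λ, y = cos φ sin λ, z = sin φ).
The central angle between the endpoints is δ = arccos(p₁·p₂) ≈ 1.207 rad (69.2°). The total great-circle distance is δ·R ≈ 1.207 × 3959 ≈ 4779 mi, so the target fraction is f = 1400/4779 ≈ 0.293.
Interpolate at f ≈ 0.293 with slerp weights a = sin((1−f)δ)/sin δ ≈ 0.806, b = sin(fδ)/sin δ ≈ 0.371.
p = a·p₁ + b·p₂ ≈ (0.939, 0.325, -0.111); φ = arcsin(p_z) ≈ -6.38°, λ = atan2(p_y, p_x) ≈ 19.08°.

≈ (6°S, 19°E)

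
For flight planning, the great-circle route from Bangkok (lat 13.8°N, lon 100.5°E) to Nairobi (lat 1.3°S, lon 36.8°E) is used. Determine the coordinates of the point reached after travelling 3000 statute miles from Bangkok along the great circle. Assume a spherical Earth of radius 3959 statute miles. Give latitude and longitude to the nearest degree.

≈ lat 5°N, lon 57°E

Write both endpoints as unit vectors p₁, p₂ with components (cos φ cos λ, cos φ sin λ, sin φ).
The central angle between the endpoints is δ = arccos(p₁·p₂) ≈ 1.132 rad (64.9°). The total great-circle distance is δ·R ≈ 1.132 × 3959 ≈ 4482 mi, so the target fraction is f = 3000/4482 ≈ 0.669.
Interpolate at f ≈ 0.669 with slerp weights a = sin((1−f)δ)/sin δ ≈ 0.404, b = sin(fδ)/sin δ ≈ 0.759.
p = a·p₁ + b·p₂ ≈ (0.536, 0.840, 0.079); φ = arcsin(p_z) ≈ 4.54°, λ = atan2(p_y, p_x) ≈ 57.46°.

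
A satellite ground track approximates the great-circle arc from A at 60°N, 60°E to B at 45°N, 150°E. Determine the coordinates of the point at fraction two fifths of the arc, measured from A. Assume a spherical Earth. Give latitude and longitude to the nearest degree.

Write both endpoints as unit vectors p₁, p₂ with components (cos φ cos λ, cos φ sin λ, sin φ).
The central angle between the endpoints is δ = arccos(p₁·p₂) ≈ 0.912 rad (52.2°).
Interpolate at f = 2/5 with slerp weights a = sin((1−f)δ)/sin δ ≈ 0.658, b = sin(fδ)/sin δ ≈ 0.451.
p = a·p₁ + b·p₂ ≈ (-0.112, 0.444, 0.889); φ = arcsin(p_z) ≈ 62.73°, λ = atan2(p_y, p_x) ≈ 104.12°.

≈ 63°N, 104°E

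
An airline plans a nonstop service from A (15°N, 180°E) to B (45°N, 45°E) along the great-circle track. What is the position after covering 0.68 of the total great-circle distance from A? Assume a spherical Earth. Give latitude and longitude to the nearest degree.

≈ (60°N, 98°E)

Convert each endpoint to a unit vector on the sphere (x = cos φ cos λ, y = cos φ sin λ, z = sin φ).
The central angle between the endpoints is δ = arccos(p₁·p₂) ≈ 1.875 rad (107.5°).
Interpolate at f = 0.68 with slerp weights a = sin((1−f)δ)/sin δ ≈ 0.592, b = sin(fδ)/sin δ ≈ 1.003.
p = a·p₁ + b·p₂ ≈ (-0.070, 0.501, 0.862); φ = arcsin(p_z) ≈ 59.58°, λ = atan2(p_y, p_x) ≈ 98.00°.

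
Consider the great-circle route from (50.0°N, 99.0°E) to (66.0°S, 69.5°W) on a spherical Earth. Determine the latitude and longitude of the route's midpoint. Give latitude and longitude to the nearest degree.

≈ (30°S, 81°E)

Write both endpoints as unit vectors p₁, p₂ with components (cos φ cos λ, cos φ sin λ, sin φ).
The central angle between the endpoints is δ = arccos(p₁·p₂) ≈ 2.844 rad (162.9°).
Interpolate at f = 1/2 with slerp weights a = sin((1−f)δ)/sin δ ≈ 3.372, b = sin(fδ)/sin δ ≈ 3.372.
p = a·p₁ + b·p₂ ≈ (0.141, 0.856, -0.497); φ = arcsin(p_z) ≈ -29.82°, λ = atan2(p_y, p_x) ≈ 80.63°.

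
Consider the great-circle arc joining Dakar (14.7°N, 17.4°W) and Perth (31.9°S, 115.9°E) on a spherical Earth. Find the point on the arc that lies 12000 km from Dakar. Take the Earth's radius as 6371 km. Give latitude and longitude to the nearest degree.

≈ 33°S, 85°E

Write both endpoints as unit vectors p₁, p₂ with components (cos φ cos λ, cos φ sin λ, sin φ).
The central angle between the endpoints is δ = arccos(p₁·p₂) ≈ 2.342 rad (134.2°). The total great-circle distance is δ·R ≈ 2.342 × 6371 ≈ 14923 km, so the target fraction is f = 12000/14923 ≈ 0.804.
Interpolate at f ≈ 0.804 with slerp weights a = sin((1−f)δ)/sin δ ≈ 0.618, b = sin(fδ)/sin δ ≈ 1.327.
p = a·p₁ + b·p₂ ≈ (0.078, 0.835, -0.545); φ = arcsin(p_z) ≈ -33.00°, λ = atan2(p_y, p_x) ≈ 84.66°.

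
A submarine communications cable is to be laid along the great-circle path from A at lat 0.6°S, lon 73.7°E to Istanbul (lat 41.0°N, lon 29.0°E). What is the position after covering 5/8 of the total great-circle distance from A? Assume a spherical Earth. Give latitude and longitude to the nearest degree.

≈ lat 27°N, lon 49°E

Write both endpoints as unit vectors p₁, p₂ with components (cos φ cos λ, cos φ sin λ, sin φ).
The central angle between the endpoints is δ = arccos(p₁·p₂) ≈ 1.013 rad (58.0°).
Interpolate at f = 5/8 with slerp weights a = sin((1−f)δ)/sin δ ≈ 0.437, b = sin(fδ)/sin δ ≈ 0.697.
p = a·p₁ + b·p₂ ≈ (0.583, 0.675, 0.453); φ = arcsin(p_z) ≈ 26.93°, λ = atan2(p_y, p_x) ≈ 49.17°.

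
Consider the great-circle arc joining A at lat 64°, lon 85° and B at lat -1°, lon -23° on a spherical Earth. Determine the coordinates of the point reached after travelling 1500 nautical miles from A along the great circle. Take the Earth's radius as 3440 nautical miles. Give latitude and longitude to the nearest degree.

From cos δ = sin φ₁ sin φ₂ + cos φ₁ cos φ₂ cos Δλ, the central angle is δ ≈ 1.723 rad (98.7°). The total great-circle distance is δ·R ≈ 1.723 × 3440 ≈ 5925 nmi, so the target fraction is f = 1500/5925 ≈ 0.253.
Interpolate at f ≈ 0.253 with slerp weights a = sin((1−f)δ)/sin δ ≈ 0.971, b = sin(fδ)/sin δ ≈ 0.427.
p = a·p₁ + b·p₂ ≈ (0.430, 0.257, 0.865); φ = arcsin(p_z) ≈ 59.91°, λ = atan2(p_y, p_x) ≈ 30.86°.

≈ lat 60°, lon 31°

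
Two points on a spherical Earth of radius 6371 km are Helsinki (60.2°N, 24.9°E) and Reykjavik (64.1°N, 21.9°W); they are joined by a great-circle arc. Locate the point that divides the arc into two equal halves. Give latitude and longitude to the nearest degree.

From cos δ = sin φ₁ sin φ₂ + cos φ₁ cos φ₂ cos Δλ, the central angle is δ ≈ 0.379 rad (21.7°).
Interpolate at f = 1/2 with slerp weights a = sin((1−f)δ)/sin δ ≈ 0.509, b = sin(fδ)/sin δ ≈ 0.509.
p = a·p₁ + b·p₂ ≈ (0.436, 0.024, 0.900); φ = arcsin(p_z) ≈ 64.12°, λ = atan2(p_y, p_x) ≈ 3.10°.

≈ (64°N, 3°E)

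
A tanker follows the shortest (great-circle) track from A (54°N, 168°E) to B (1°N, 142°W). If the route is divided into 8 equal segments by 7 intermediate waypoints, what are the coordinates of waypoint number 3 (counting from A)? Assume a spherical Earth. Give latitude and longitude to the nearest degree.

≈ (36°N, 166°W)

The haversine formula gives a central angle δ ≈ 1.168 rad (66.9°) between the endpoints.
Interpolate at f = 3/8 with slerp weights a = sin((1−f)δ)/sin δ ≈ 0.725, b = sin(fδ)/sin δ ≈ 0.461.
p = a·p₁ + b·p₂ ≈ (-0.780, -0.195, 0.595); φ = arcsin(p_z) ≈ 36.48°, λ = atan2(p_y, p_x) ≈ -165.95°.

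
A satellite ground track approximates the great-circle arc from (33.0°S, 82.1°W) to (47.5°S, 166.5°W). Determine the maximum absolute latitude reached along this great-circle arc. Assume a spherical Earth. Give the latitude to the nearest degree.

≈ 51°S

The great circle lies in the plane with unit normal n̂ = (p₁ × p₂)/|p₁ × p₂|.
Here n̂_z ≈ -0.634; the vertex latitude is φ_max = arccos|n̂_z| ≈ 50.7°.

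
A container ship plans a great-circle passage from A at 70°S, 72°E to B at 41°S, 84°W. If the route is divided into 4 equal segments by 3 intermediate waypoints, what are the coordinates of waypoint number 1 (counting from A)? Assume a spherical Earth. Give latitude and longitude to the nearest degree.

≈ 83°S, 18°E

Convert each endpoint to a unit vector on the sphere (x = cos φ cos λ, y = cos φ sin λ, z = sin φ).
The central angle between the endpoints is δ = arccos(p₁·p₂) ≈ 1.180 rad (67.6°).
Interpolate at f = 1/4 with slerp weights a = sin((1−f)δ)/sin δ ≈ 0.837, b = sin(fδ)/sin δ ≈ 0.314.
p = a·p₁ + b·p₂ ≈ (0.113, 0.036, -0.993); φ = arcsin(p_z) ≈ -83.17°, λ = atan2(p_y, p_x) ≈ 17.74°.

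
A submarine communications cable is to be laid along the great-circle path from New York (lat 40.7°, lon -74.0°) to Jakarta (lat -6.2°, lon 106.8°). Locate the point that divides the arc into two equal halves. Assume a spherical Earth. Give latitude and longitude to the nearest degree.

≈ lat 67°, lon 109°

Convert each endpoint to a unit vector on the sphere (x = cos φ cos λ, y = cos φ sin λ, z = sin φ).
The central angle between the endpoints is δ = arccos(p₁·p₂) ≈ 2.539 rad (145.5°).
Interpolate at f = 1/2 with slerp weights a = sin((1−f)δ)/sin δ ≈ 1.686, b = sin(fδ)/sin δ ≈ 1.686.
p = a·p₁ + b·p₂ ≈ (-0.132, 0.376, 0.917); φ = arcsin(p_z) ≈ 66.52°, λ = atan2(p_y, p_x) ≈ 109.37°.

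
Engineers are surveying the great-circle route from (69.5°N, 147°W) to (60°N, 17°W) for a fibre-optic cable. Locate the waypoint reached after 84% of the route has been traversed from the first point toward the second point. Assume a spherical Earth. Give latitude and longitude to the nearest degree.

≈ (67°N, 24°W)

The haversine formula gives a central angle δ ≈ 0.797 rad (45.7°) between the endpoints.
Interpolate at f = 0.84 with slerp weights a = sin((1−f)δ)/sin δ ≈ 0.178, b = sin(fδ)/sin δ ≈ 0.868.
p = a·p₁ + b·p₂ ≈ (0.363, -0.161, 0.918); φ = arcsin(p_z) ≈ 66.63°, λ = atan2(p_y, p_x) ≈ -23.91°.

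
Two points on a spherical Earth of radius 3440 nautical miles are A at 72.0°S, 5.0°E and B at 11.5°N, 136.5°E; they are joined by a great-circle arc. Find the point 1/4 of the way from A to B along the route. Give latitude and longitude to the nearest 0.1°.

≈ 67.8°S, 94.9°E

Convert each endpoint to a unit vector on the sphere (x = cos φ cos λ, y = cos φ sin λ, z = sin φ).
The central angle between the endpoints is δ = arccos(p₁·p₂) ≈ 1.972 rad (113.0°).
Interpolate at f = 1/4 with slerp weights a = sin((1−f)δ)/sin δ ≈ 1.082, b = sin(fδ)/sin δ ≈ 0.514.
p = a·p₁ + b·p₂ ≈ (-0.032, 0.376, -0.926); φ = arcsin(p_z) ≈ -67.84°, λ = atan2(p_y, p_x) ≈ 94.93°.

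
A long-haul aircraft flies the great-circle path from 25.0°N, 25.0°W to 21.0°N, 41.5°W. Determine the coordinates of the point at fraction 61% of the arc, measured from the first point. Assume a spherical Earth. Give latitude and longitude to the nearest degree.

≈ 23°N, 35°W

Write both endpoints as unit vectors p₁, p₂ with components (cos φ cos λ, cos φ sin λ, sin φ).
The central angle between the endpoints is δ = arccos(p₁·p₂) ≈ 0.274 rad (15.7°).
Interpolate at f = 0.61 with slerp weights a = sin((1−f)δ)/sin δ ≈ 0.394, b = sin(fδ)/sin δ ≈ 0.615.
p = a·p₁ + b·p₂ ≈ (0.754, -0.531, 0.387); φ = arcsin(p_z) ≈ 22.76°, λ = atan2(p_y, p_x) ≈ -35.18°.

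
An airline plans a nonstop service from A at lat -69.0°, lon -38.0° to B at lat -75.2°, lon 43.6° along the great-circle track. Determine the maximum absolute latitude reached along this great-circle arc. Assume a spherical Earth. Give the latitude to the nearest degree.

The great circle lies in the plane with unit normal n̂ = (p₁ × p₂)/|p₁ × p₂|.
Here n̂_z ≈ +0.226; the vertex latitude is φ_max = arccos|n̂_z| ≈ 77.0°.
Check via Clairaut: cos φ_max = |cos φ₁| · sin C = cos(69.0°)·sin(141.0°) ≈ 0.226, again giving ≈ 77.0°.

≈ -77°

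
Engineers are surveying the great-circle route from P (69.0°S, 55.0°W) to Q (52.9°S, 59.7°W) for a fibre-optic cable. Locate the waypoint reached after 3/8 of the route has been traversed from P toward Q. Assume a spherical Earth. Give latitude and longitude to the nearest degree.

≈ (63°S, 57°W)

Write both endpoints as unit vectors p₁, p₂ with components (cos φ cos λ, cos φ sin λ, sin φ).
The central angle between the endpoints is δ = arccos(p₁·p₂) ≈ 0.284 rad (16.2°).
Interpolate at f = 3/8 with slerp weights a = sin((1−f)δ)/sin δ ≈ 0.630, b = sin(fδ)/sin δ ≈ 0.379.
p = a·p₁ + b·p₂ ≈ (0.245, -0.383, -0.891); φ = arcsin(p_z) ≈ -62.98°, λ = atan2(p_y, p_x) ≈ -57.37°.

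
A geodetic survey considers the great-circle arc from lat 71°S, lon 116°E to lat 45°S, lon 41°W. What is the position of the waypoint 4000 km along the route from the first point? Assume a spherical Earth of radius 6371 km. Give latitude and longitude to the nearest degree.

≈ lat 71°S, lon 29°W

The haversine formula gives a central angle δ ≈ 1.097 rad (62.8°) between the endpoints. The total great-circle distance is δ·R ≈ 1.097 × 6371 ≈ 6986 km, so the target fraction is f = 4000/6986 ≈ 0.573.
Interpolate at f ≈ 0.573 with slerp weights a = sin((1−f)δ)/sin δ ≈ 0.508, b = sin(fδ)/sin δ ≈ 0.660.
p = a·p₁ + b·p₂ ≈ (0.280, -0.158, -0.947); φ = arcsin(p_z) ≈ -71.26°, λ = atan2(p_y, p_x) ≈ -29.40°.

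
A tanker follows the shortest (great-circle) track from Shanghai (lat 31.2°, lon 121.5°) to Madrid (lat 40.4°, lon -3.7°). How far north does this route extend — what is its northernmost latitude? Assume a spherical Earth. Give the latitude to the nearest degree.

The great circle lies in the plane with unit normal n̂ = (p₁ × p₂)/|p₁ × p₂|.
Here n̂_z ≈ -0.533; the vertex latitude is φ_max = arccos|n̂_z| ≈ 57.8°.
Check via Clairaut: cos φ_max = |cos φ₁| · sin C = cos(31.2°)·sin(38.5°) ≈ 0.533, again giving ≈ 57.8°.

≈ 58°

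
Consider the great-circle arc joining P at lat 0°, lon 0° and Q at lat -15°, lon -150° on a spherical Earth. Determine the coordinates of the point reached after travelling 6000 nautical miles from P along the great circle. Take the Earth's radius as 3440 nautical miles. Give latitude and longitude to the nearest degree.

≈ lat -28°, lon -101°

Write both endpoints as unit vectors p₁, p₂ with components (cos φ cos λ, cos φ sin λ, sin φ).
The central angle between the endpoints is δ = arccos(p₁·p₂) ≈ 2.562 rad (146.8°). The total great-circle distance is δ·R ≈ 2.562 × 3440 ≈ 8812 nmi, so the target fraction is f = 6000/8812 ≈ 0.681.
Interpolate at f ≈ 0.681 with slerp weights a = sin((1−f)δ)/sin δ ≈ 1.331, b = sin(fδ)/sin δ ≈ 1.798.
p = a·p₁ + b·p₂ ≈ (-0.173, -0.868, -0.465); φ = arcsin(p_z) ≈ -27.73°, λ = atan2(p_y, p_x) ≈ -101.24°.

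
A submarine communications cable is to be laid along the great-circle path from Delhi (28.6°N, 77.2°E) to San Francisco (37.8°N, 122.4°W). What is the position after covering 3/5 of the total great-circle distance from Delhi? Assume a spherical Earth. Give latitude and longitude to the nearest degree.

Write both endpoints as unit vectors p₁, p₂ with components (cos φ cos λ, cos φ sin λ, sin φ).
The central angle between the endpoints is δ = arccos(p₁·p₂) ≈ 1.939 rad (111.1°).
Interpolate at f = 3/5 with slerp weights a = sin((1−f)δ)/sin δ ≈ 0.751, b = sin(fδ)/sin δ ≈ 0.984.
p = a·p₁ + b·p₂ ≈ (-0.271, -0.014, 0.963); φ = arcsin(p_z) ≈ 74.27°, λ = atan2(p_y, p_x) ≈ -177.03°.

≈ 74°N, 177°W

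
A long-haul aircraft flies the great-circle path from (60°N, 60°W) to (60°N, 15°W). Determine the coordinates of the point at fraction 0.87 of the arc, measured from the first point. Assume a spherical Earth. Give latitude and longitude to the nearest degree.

≈ (61°N, 21°W)

Convert each endpoint to a unit vector on the sphere (x = cos φ cos λ, y = cos φ sin λ, z = sin φ).
The central angle between the endpoints is δ = arccos(p₁·p₂) ≈ 0.385 rad (22.1°).
Interpolate at f = 0.87 with slerp weights a = sin((1−f)δ)/sin δ ≈ 0.133, b = sin(fδ)/sin δ ≈ 0.875.
p = a·p₁ + b·p₂ ≈ (0.456, -0.171, 0.873); φ = arcsin(p_z) ≈ 60.85°, λ = atan2(p_y, p_x) ≈ -20.55°.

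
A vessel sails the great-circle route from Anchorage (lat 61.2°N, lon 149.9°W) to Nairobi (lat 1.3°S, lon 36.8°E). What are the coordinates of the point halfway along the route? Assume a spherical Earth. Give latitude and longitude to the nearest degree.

≈ lat 58°N, lon 43°E

Convert each endpoint to a unit vector on the sphere (x = cos φ cos λ, y = cos φ sin λ, z = sin φ).
The central angle between the endpoints is δ = arccos(p₁·p₂) ≈ 2.092 rad (119.9°).
Interpolate at f = 1/2 with slerp weights a = sin((1−f)δ)/sin δ ≈ 0.998, b = sin(fδ)/sin δ ≈ 0.998.
p = a·p₁ + b·p₂ ≈ (0.383, 0.357, 0.852); φ = arcsin(p_z) ≈ 58.44°, λ = atan2(p_y, p_x) ≈ 42.95°.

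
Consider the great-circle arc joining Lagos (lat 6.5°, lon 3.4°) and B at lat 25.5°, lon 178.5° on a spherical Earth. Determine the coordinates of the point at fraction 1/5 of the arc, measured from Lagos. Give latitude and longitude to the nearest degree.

≈ lat 36°, lon 8°

Convert each endpoint to a unit vector on the sphere (x = cos φ cos λ, y = cos φ sin λ, z = sin φ).
The central angle between the endpoints is δ = arccos(p₁·p₂) ≈ 2.577 rad (147.6°).
Interpolate at f = 1/5 with slerp weights a = sin((1−f)δ)/sin δ ≈ 1.648, b = sin(fδ)/sin δ ≈ 0.921.
p = a·p₁ + b·p₂ ≈ (0.804, 0.119, 0.583); φ = arcsin(p_z) ≈ 35.67°, λ = atan2(p_y, p_x) ≈ 8.41°.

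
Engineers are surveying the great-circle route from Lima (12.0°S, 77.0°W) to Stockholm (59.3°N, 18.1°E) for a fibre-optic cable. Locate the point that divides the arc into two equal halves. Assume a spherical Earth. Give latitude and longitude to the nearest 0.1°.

≈ 31.5°N, 48.4°W

Write both endpoints as unit vectors p₁, p₂ with components (cos φ cos λ, cos φ sin λ, sin φ).
The central angle between the endpoints is δ = arccos(p₁·p₂) ≈ 1.796 rad (102.9°).
Interpolate at f = 1/2 with slerp weights a = sin((1−f)δ)/sin δ ≈ 0.802, b = sin(fδ)/sin δ ≈ 0.802.
p = a·p₁ + b·p₂ ≈ (0.566, -0.637, 0.523); φ = arcsin(p_z) ≈ 31.54°, λ = atan2(p_y, p_x) ≈ -48.40°.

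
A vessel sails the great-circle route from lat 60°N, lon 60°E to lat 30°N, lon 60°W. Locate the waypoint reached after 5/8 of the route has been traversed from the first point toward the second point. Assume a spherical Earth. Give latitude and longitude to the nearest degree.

≈ lat 54°N, lon 38°W

Write both endpoints as unit vectors p₁, p₂ with components (cos φ cos λ, cos φ sin λ, sin φ).
The central angle between the endpoints is δ = arccos(p₁·p₂) ≈ 1.353 rad (77.5°).
Interpolate at f = 5/8 with slerp weights a = sin((1−f)δ)/sin δ ≈ 0.498, b = sin(fδ)/sin δ ≈ 0.766.
p = a·p₁ + b·p₂ ≈ (0.456, -0.359, 0.814); φ = arcsin(p_z) ≈ 54.50°, λ = atan2(p_y, p_x) ≈ -38.22°.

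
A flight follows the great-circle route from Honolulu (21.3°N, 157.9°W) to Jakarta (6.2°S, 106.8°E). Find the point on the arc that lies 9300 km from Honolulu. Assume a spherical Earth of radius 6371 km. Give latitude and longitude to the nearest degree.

≈ 1°S, 119°E

From cos δ = sin φ₁ sin φ₂ + cos φ₁ cos φ₂ cos Δλ, the central angle is δ ≈ 1.696 rad (97.2°). The total great-circle distance is δ·R ≈ 1.696 × 6371 ≈ 10805 km, so the target fraction is f = 9300/10805 ≈ 0.861.
Interpolate at f ≈ 0.861 with slerp weights a = sin((1−f)δ)/sin δ ≈ 0.236, b = sin(fδ)/sin δ ≈ 1.002.
p = a·p₁ + b·p₂ ≈ (-0.491, 0.871, -0.023); φ = arcsin(p_z) ≈ -1.29°, λ = atan2(p_y, p_x) ≈ 119.44°.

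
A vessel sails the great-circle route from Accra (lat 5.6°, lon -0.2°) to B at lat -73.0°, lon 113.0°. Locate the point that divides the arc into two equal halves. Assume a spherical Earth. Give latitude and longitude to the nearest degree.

≈ lat -43°, lon 17°

Write both endpoints as unit vectors p₁, p₂ with components (cos φ cos λ, cos φ sin λ, sin φ).
The central angle between the endpoints is δ = arccos(p₁·p₂) ≈ 1.780 rad (102.0°).
Interpolate at f = 1/2 with slerp weights a = sin((1−f)δ)/sin δ ≈ 0.795, b = sin(fδ)/sin δ ≈ 0.795.
p = a·p₁ + b·p₂ ≈ (0.700, 0.211, -0.682); φ = arcsin(p_z) ≈ -43.02°, λ = atan2(p_y, p_x) ≈ 16.78°.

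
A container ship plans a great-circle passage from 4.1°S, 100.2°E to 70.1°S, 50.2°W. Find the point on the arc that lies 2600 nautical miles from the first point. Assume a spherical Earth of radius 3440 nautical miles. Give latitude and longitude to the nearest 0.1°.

≈ 46.5°S, 90.3°E

From cos δ = sin φ₁ sin φ₂ + cos φ₁ cos φ₂ cos Δλ, the central angle is δ ≈ 1.801 rad (103.2°). The total great-circle distance is δ·R ≈ 1.801 × 3440 ≈ 6195 nmi, so the target fraction is f = 2600/6195 ≈ 0.420.
Interpolate at f ≈ 0.420 with slerp weights a = sin((1−f)δ)/sin δ ≈ 0.888, b = sin(fδ)/sin δ ≈ 0.704.
p = a·p₁ + b·p₂ ≈ (-0.003, 0.688, -0.726); φ = arcsin(p_z) ≈ -46.54°, λ = atan2(p_y, p_x) ≈ 90.28°.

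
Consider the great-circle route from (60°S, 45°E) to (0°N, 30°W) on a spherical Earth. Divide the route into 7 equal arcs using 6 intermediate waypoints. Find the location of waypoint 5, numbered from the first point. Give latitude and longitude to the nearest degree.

≈ (20°S, 18°W)

From cos δ = sin φ₁ sin φ₂ + cos φ₁ cos φ₂ cos Δλ, the central angle is δ ≈ 1.441 rad (82.6°).
Interpolate at f = 5/7 with slerp weights a = sin((1−f)δ)/sin δ ≈ 0.404, b = sin(fδ)/sin δ ≈ 0.864.
p = a·p₁ + b·p₂ ≈ (0.891, -0.289, -0.350); φ = arcsin(p_z) ≈ -20.46°, λ = atan2(p_y, p_x) ≈ -17.99°.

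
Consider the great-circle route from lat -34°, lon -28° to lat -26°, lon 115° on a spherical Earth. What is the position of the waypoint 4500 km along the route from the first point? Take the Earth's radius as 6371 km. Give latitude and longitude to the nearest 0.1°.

≈ lat -59.9°, lon 20.3°

Write both endpoints as unit vectors p₁, p₂ with components (cos φ cos λ, cos φ sin λ, sin φ).
The central angle between the endpoints is δ = arccos(p₁·p₂) ≈ 1.928 rad (110.5°). The total great-circle distance is δ·R ≈ 1.928 × 6371 ≈ 12285 km, so the target fraction is f = 4500/12285 ≈ 0.366.
Interpolate at f ≈ 0.366 with slerp weights a = sin((1−f)δ)/sin δ ≈ 1.003, b = sin(fδ)/sin δ ≈ 0.693.
p = a·p₁ + b·p₂ ≈ (0.471, 0.174, -0.865); φ = arcsin(p_z) ≈ -59.85°, λ = atan2(p_y, p_x) ≈ 20.26°.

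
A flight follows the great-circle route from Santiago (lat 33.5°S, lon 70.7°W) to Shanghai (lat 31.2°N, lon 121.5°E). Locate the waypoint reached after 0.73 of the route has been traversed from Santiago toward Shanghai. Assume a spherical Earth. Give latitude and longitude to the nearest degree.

≈ lat 11°N, lon 166°E

The haversine formula gives a central angle δ ≈ 2.957 rad (169.4°) between the endpoints.
Interpolate at f = 0.73 with slerp weights a = sin((1−f)δ)/sin δ ≈ 3.911, b = sin(fδ)/sin δ ≈ 4.543.
p = a·p₁ + b·p₂ ≈ (-0.952, 0.235, 0.195); φ = arcsin(p_z) ≈ 11.22°, λ = atan2(p_y, p_x) ≈ 166.14°.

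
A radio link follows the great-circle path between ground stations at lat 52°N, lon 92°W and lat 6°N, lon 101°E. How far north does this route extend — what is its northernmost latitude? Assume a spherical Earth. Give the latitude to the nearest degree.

≈ 81°N

The great circle lies in the plane with unit normal n̂ = (p₁ × p₂)/|p₁ × p₂|.
Here n̂_z ≈ -0.161; the vertex latitude is φ_max = arccos|n̂_z| ≈ 80.8°.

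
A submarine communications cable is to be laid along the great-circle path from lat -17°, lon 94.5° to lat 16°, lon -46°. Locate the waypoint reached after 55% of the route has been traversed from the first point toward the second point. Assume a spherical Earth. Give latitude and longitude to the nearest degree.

≈ lat 1°, lon 17°

From cos δ = sin φ₁ sin φ₂ + cos φ₁ cos φ₂ cos Δλ, the central angle is δ ≈ 2.481 rad (142.2°).
Interpolate at f = 0.55 with slerp weights a = sin((1−f)δ)/sin δ ≈ 1.465, b = sin(fδ)/sin δ ≈ 1.596.
p = a·p₁ + b·p₂ ≈ (0.956, 0.293, 0.012); φ = arcsin(p_z) ≈ 0.66°, λ = atan2(p_y, p_x) ≈ 17.06°.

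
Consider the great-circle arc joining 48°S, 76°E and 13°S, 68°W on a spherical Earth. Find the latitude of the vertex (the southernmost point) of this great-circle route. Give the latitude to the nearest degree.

The great circle lies in the plane with unit normal n̂ = (p₁ × p₂)/|p₁ × p₂|.
Here n̂_z ≈ -0.411; the vertex latitude is φ_max = arccos|n̂_z| ≈ 65.7°.

≈ 66°S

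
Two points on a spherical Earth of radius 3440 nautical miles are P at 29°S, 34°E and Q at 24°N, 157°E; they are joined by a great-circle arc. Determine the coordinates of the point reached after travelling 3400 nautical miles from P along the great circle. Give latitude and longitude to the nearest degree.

Convert each endpoint to a unit vector on the sphere (x = cos φ cos λ, y = cos φ sin λ, z = sin φ).
The central angle between the endpoints is δ = arccos(p₁·p₂) ≈ 2.255 rad (129.2°). The total great-circle distance is δ·R ≈ 2.255 × 3440 ≈ 7759 nmi, so the target fraction is f = 3400/7759 ≈ 0.438.
Interpolate at f ≈ 0.438 with slerp weights a = sin((1−f)δ)/sin δ ≈ 1.232, b = sin(fδ)/sin δ ≈ 1.078.
p = a·p₁ + b·p₂ ≈ (-0.013, 0.987, -0.159); φ = arcsin(p_z) ≈ -9.13°, λ = atan2(p_y, p_x) ≈ 90.78°.

≈ 9°S, 91°E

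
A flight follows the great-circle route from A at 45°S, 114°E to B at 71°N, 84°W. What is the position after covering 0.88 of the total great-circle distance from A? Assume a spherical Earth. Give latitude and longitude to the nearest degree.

≈ 81°N, 156°W

The haversine formula gives a central angle δ ≈ 2.663 rad (152.6°) between the endpoints.
Interpolate at f = 0.88 with slerp weights a = sin((1−f)δ)/sin δ ≈ 0.682, b = sin(fδ)/sin δ ≈ 1.554.
p = a·p₁ + b·p₂ ≈ (-0.143, -0.063, 0.988); φ = arcsin(p_z) ≈ 81.00°, λ = atan2(p_y, p_x) ≈ -156.28°.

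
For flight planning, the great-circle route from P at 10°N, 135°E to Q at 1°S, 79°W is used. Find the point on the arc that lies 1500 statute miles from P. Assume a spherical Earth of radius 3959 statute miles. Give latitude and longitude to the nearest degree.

≈ 14°N, 157°E

Write both endpoints as unit vectors p₁, p₂ with components (cos φ cos λ, cos φ sin λ, sin φ).
The central angle between the endpoints is δ = arccos(p₁·p₂) ≈ 2.531 rad (145.0°). The total great-circle distance is δ·R ≈ 2.531 × 3959 ≈ 10021 mi, so the target fraction is f = 1500/10021 ≈ 0.150.
Interpolate at f ≈ 0.150 with slerp weights a = sin((1−f)δ)/sin δ ≈ 1.458, b = sin(fδ)/sin δ ≈ 0.645.
p = a·p₁ + b·p₂ ≈ (-0.892, 0.382, 0.242); φ = arcsin(p_z) ≈ 14.00°, λ = atan2(p_y, p_x) ≈ 156.82°.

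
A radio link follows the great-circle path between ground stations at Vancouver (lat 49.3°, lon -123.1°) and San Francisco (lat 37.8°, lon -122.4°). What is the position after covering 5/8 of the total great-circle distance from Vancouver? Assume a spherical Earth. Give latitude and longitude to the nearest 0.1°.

≈ lat 42.1°, lon -122.6°

The haversine formula gives a central angle δ ≈ 0.201 rad (11.5°) between the endpoints.
Interpolate at f = 5/8 with slerp weights a = sin((1−f)δ)/sin δ ≈ 0.377, b = sin(fδ)/sin δ ≈ 0.628.
p = a·p₁ + b·p₂ ≈ (-0.400, -0.625, 0.671); φ = arcsin(p_z) ≈ 42.11°, λ = atan2(p_y, p_x) ≈ -122.63°.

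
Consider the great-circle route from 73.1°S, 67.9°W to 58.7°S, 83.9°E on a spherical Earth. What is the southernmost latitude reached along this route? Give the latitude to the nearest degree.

≈ 84°S

The great circle lies in the plane with unit normal n̂ = (p₁ × p₂)/|p₁ × p₂|.
Here n̂_z ≈ +0.098; the vertex latitude is φ_max = arccos|n̂_z| ≈ 84.4°.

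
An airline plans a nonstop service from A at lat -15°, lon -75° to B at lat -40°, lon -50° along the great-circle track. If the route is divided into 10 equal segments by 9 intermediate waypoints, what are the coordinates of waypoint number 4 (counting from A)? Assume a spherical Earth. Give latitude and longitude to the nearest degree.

Write both endpoints as unit vectors p₁, p₂ with components (cos φ cos λ, cos φ sin λ, sin φ).
The central angle between the endpoints is δ = arccos(p₁·p₂) ≈ 0.579 rad (33.2°).
Interpolate at f = 4/10 with slerp weights a = sin((1−f)δ)/sin δ ≈ 0.622, b = sin(fδ)/sin δ ≈ 0.419.
p = a·p₁ + b·p₂ ≈ (0.362, -0.827, -0.431); φ = arcsin(p_z) ≈ -25.51°, λ = atan2(p_y, p_x) ≈ -66.35°.

≈ lat -26°, lon -66°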